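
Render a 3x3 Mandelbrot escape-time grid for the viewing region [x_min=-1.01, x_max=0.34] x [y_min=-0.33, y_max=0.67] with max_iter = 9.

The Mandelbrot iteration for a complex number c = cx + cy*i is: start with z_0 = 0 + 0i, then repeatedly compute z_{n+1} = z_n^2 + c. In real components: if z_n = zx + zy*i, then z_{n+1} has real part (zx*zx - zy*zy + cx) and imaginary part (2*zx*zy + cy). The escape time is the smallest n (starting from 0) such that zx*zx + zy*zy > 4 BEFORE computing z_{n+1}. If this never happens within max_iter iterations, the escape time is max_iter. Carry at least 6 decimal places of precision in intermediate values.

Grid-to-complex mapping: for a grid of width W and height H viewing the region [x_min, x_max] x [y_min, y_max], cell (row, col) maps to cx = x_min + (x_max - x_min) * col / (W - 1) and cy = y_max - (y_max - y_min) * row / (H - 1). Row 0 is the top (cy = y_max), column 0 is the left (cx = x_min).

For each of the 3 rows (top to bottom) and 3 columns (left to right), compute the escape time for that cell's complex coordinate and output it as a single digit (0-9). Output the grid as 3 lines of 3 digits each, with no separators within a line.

(row=0, col=0): c = -1.0100 + 0.6700i → escape time 4
(row=0, col=1): c = -0.3350 + 0.6700i → escape time 9
(row=0, col=2): c = 0.3400 + 0.6700i → escape time 9
(row=1, col=0): c = -1.0100 + 0.1700i → escape time 9
(row=1, col=1): c = -0.3350 + 0.1700i → escape time 9
(row=1, col=2): c = 0.3400 + 0.1700i → escape time 9
(row=2, col=0): c = -1.0100 + -0.3300i → escape time 9
(row=2, col=1): c = -0.3350 + -0.3300i → escape time 9
(row=2, col=2): c = 0.3400 + -0.3300i → escape time 9

Answer: 499
999
999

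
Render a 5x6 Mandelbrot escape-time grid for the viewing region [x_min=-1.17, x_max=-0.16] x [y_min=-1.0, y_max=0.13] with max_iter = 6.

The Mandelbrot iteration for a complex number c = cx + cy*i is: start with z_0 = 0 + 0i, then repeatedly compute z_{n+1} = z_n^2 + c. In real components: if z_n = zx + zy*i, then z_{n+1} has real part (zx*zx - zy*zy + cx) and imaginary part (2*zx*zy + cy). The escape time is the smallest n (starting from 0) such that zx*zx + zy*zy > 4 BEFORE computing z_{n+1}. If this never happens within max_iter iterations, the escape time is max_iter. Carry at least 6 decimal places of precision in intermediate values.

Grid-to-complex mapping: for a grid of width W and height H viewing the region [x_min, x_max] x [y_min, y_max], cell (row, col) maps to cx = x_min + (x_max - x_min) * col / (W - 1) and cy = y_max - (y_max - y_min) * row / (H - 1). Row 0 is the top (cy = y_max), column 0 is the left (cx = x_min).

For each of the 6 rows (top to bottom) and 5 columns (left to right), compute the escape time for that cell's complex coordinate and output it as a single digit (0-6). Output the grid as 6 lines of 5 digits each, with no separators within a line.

(row=0, col=0): c = -1.1700 + 0.1300i → escape time 6
(row=0, col=1): c = -0.9175 + 0.1300i → escape time 6
(row=0, col=2): c = -0.6650 + 0.1300i → escape time 6
(row=0, col=3): c = -0.4125 + 0.1300i → escape time 6
(row=0, col=4): c = -0.1600 + 0.1300i → escape time 6
(row=1, col=0): c = -1.1700 + -0.0960i → escape time 6
(row=1, col=1): c = -0.9175 + -0.0960i → escape time 6
(row=1, col=2): c = -0.6650 + -0.0960i → escape time 6
(row=1, col=3): c = -0.4125 + -0.0960i → escape time 6
(row=1, col=4): c = -0.1600 + -0.0960i → escape time 6
(row=2, col=0): c = -1.1700 + -0.3220i → escape time 6
(row=2, col=1): c = -0.9175 + -0.3220i → escape time 6
(row=2, col=2): c = -0.6650 + -0.3220i → escape time 6
(row=2, col=3): c = -0.4125 + -0.3220i → escape time 6
(row=2, col=4): c = -0.1600 + -0.3220i → escape time 6
(row=3, col=0): c = -1.1700 + -0.5480i → escape time 4
(row=3, col=1): c = -0.9175 + -0.5480i → escape time 5
(row=3, col=2): c = -0.6650 + -0.5480i → escape time 6
(row=3, col=3): c = -0.4125 + -0.5480i → escape time 6
(row=3, col=4): c = -0.1600 + -0.5480i → escape time 6
(row=4, col=0): c = -1.1700 + -0.7740i → escape time 3
(row=4, col=1): c = -0.9175 + -0.7740i → escape time 4
(row=4, col=2): c = -0.6650 + -0.7740i → escape time 4
(row=4, col=3): c = -0.4125 + -0.7740i → escape time 6
(row=4, col=4): c = -0.1600 + -0.7740i → escape time 6
(row=5, col=0): c = -1.1700 + -1.0000i → escape time 3
(row=5, col=1): c = -0.9175 + -1.0000i → escape time 3
(row=5, col=2): c = -0.6650 + -1.0000i → escape time 4
(row=5, col=3): c = -0.4125 + -1.0000i → escape time 4
(row=5, col=4): c = -0.1600 + -1.0000i → escape time 6

Answer: 66666
66666
66666
45666
34466
33446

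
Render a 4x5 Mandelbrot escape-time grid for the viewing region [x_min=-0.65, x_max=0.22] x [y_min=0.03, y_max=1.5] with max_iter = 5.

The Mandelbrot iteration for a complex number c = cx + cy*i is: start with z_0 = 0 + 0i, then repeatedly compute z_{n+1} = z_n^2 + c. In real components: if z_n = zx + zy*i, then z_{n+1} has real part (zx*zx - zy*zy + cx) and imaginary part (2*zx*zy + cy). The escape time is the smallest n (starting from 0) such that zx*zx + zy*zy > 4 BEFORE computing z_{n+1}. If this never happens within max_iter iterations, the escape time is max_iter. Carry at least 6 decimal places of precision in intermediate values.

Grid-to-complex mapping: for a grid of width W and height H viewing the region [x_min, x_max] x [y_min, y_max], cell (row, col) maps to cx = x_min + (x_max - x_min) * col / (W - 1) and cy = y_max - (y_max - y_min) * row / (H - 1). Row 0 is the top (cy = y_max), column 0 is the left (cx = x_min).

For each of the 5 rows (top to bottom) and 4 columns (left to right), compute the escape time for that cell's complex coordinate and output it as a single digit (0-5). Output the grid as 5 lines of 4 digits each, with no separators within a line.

Answer: 2222
3443
4555
5555
5555

Derivation:
(row=0, col=0): c = -0.6500 + 1.5000i → escape time 2
(row=0, col=1): c = -0.3600 + 1.5000i → escape time 2
(row=0, col=2): c = -0.0700 + 1.5000i → escape time 2
(row=0, col=3): c = 0.2200 + 1.5000i → escape time 2
(row=1, col=0): c = -0.6500 + 1.1325i → escape time 3
(row=1, col=1): c = -0.3600 + 1.1325i → escape time 4
(row=1, col=2): c = -0.0700 + 1.1325i → escape time 4
(row=1, col=3): c = 0.2200 + 1.1325i → escape time 3
(row=2, col=0): c = -0.6500 + 0.7650i → escape time 4
(row=2, col=1): c = -0.3600 + 0.7650i → escape time 5
(row=2, col=2): c = -0.0700 + 0.7650i → escape time 5
(row=2, col=3): c = 0.2200 + 0.7650i → escape time 5
(row=3, col=0): c = -0.6500 + 0.3975i → escape time 5
(row=3, col=1): c = -0.3600 + 0.3975i → escape time 5
(row=3, col=2): c = -0.0700 + 0.3975i → escape time 5
(row=3, col=3): c = 0.2200 + 0.3975i → escape time 5
(row=4, col=0): c = -0.6500 + 0.0300i → escape time 5
(row=4, col=1): c = -0.3600 + 0.0300i → escape time 5
(row=4, col=2): c = -0.0700 + 0.0300i → escape time 5
(row=4, col=3): c = 0.2200 + 0.0300i → escape time 5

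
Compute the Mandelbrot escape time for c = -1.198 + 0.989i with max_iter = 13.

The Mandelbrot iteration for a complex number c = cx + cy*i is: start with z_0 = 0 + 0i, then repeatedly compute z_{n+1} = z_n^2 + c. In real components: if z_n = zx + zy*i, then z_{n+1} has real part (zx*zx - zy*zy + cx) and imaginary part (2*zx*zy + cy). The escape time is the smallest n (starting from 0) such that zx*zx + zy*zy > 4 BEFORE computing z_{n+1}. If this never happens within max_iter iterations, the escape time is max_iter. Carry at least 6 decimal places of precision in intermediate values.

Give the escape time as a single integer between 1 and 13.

Answer: 3

Derivation:
z_0 = 0 + 0i, c = -1.1980 + 0.9890i
Iter 1: z = -1.1980 + 0.9890i, |z|^2 = 2.4133
Iter 2: z = -0.7409 + -1.3806i, |z|^2 = 2.4551
Iter 3: z = -2.5552 + 3.0349i, |z|^2 = 15.7397
Escaped at iteration 3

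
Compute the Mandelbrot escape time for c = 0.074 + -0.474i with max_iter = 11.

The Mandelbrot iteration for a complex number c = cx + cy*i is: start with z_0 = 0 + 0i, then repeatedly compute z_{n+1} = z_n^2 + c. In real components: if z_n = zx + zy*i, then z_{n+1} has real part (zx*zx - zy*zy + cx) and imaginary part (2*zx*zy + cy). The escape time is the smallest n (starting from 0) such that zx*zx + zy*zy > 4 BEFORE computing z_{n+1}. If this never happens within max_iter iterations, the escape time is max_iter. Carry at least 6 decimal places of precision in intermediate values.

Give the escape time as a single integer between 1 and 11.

z_0 = 0 + 0i, c = 0.0740 + -0.4740i
Iter 1: z = 0.0740 + -0.4740i, |z|^2 = 0.2302
Iter 2: z = -0.1452 + -0.5442i, |z|^2 = 0.3172
Iter 3: z = -0.2010 + -0.3160i, |z|^2 = 0.1403
Iter 4: z = 0.0146 + -0.3470i, |z|^2 = 0.1206
Iter 5: z = -0.0462 + -0.4841i, |z|^2 = 0.2365
Iter 6: z = -0.1582 + -0.4293i, |z|^2 = 0.2093
Iter 7: z = -0.0853 + -0.3381i, |z|^2 = 0.1216
Iter 8: z = -0.0331 + -0.4163i, |z|^2 = 0.1744
Iter 9: z = -0.0982 + -0.4465i, |z|^2 = 0.2090
Iter 10: z = -0.1157 + -0.3863i, |z|^2 = 0.1626

Answer: 11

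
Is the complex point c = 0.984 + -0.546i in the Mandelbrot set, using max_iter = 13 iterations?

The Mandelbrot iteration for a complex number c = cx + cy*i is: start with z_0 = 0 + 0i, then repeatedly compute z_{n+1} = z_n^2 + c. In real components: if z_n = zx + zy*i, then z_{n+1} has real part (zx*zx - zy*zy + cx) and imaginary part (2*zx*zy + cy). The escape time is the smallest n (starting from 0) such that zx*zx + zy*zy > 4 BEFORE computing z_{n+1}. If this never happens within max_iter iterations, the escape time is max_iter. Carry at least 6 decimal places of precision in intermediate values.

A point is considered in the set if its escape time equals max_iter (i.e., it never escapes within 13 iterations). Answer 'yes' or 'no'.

z_0 = 0 + 0i, c = 0.9840 + -0.5460i
Iter 1: z = 0.9840 + -0.5460i, |z|^2 = 1.2664
Iter 2: z = 1.6541 + -1.6205i, |z|^2 = 5.3623
Escaped at iteration 2

Answer: no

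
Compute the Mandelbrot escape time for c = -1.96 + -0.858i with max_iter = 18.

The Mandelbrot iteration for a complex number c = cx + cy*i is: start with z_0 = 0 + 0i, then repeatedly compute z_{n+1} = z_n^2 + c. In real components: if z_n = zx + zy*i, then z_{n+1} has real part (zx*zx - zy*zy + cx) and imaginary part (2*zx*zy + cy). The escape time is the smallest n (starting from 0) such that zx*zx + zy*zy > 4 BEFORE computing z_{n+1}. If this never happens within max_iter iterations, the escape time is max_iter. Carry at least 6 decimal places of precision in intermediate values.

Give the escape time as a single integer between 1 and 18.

z_0 = 0 + 0i, c = -1.9600 + -0.8580i
Iter 1: z = -1.9600 + -0.8580i, |z|^2 = 4.5778
Escaped at iteration 1

Answer: 1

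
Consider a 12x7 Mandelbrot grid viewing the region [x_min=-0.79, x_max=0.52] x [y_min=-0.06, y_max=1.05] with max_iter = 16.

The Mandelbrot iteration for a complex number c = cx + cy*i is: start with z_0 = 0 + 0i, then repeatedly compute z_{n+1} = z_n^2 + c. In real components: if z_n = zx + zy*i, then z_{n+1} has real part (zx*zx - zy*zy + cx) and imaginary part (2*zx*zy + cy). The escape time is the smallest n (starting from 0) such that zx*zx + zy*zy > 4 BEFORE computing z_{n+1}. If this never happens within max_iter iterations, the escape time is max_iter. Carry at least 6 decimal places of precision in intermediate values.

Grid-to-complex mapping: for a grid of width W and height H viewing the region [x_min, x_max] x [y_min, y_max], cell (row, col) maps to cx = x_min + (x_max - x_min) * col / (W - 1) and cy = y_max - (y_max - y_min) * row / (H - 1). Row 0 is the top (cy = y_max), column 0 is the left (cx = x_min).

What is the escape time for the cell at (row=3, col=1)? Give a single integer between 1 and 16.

z_0 = 0 + 0i, c = -0.6709 + 0.4950i
Iter 1: z = -0.6709 + 0.4950i, |z|^2 = 0.6951
Iter 2: z = -0.4658 + -0.1692i, |z|^2 = 0.2456
Iter 3: z = -0.4826 + 0.6526i, |z|^2 = 0.6588
Iter 4: z = -0.8640 + -0.1349i, |z|^2 = 0.7646
Iter 5: z = 0.0574 + 0.7280i, |z|^2 = 0.5333
Iter 6: z = -1.1977 + 0.5785i, |z|^2 = 1.7691
Iter 7: z = 0.4288 + -0.8907i, |z|^2 = 0.9773
Iter 8: z = -1.2805 + -0.2688i, |z|^2 = 1.7119
Iter 9: z = 0.8965 + 1.1835i, |z|^2 = 2.2043
Iter 10: z = -1.2679 + 2.6169i, |z|^2 = 8.4558
Escaped at iteration 10

Answer: 10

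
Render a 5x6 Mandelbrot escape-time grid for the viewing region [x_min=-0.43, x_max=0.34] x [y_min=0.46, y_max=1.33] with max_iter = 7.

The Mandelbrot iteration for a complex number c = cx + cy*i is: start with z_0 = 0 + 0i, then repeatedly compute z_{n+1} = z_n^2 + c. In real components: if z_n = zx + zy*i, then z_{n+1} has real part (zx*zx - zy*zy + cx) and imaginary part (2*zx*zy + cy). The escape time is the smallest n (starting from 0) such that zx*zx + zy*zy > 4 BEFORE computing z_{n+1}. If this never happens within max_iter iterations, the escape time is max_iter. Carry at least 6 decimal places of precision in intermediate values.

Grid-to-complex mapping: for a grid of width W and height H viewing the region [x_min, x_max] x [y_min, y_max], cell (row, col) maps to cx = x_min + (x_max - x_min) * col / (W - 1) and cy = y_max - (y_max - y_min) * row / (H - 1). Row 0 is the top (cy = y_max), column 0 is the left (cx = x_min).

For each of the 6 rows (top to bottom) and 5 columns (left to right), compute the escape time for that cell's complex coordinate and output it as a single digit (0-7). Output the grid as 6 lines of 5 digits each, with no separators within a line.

(row=0, col=0): c = -0.4300 + 1.3300i → escape time 2
(row=0, col=1): c = -0.2375 + 1.3300i → escape time 2
(row=0, col=2): c = -0.0450 + 1.3300i → escape time 2
(row=0, col=3): c = 0.1475 + 1.3300i → escape time 2
(row=0, col=4): c = 0.3400 + 1.3300i → escape time 2
(row=1, col=0): c = -0.4300 + 1.1560i → escape time 3
(row=1, col=1): c = -0.2375 + 1.1560i → escape time 4
(row=1, col=2): c = -0.0450 + 1.1560i → escape time 4
(row=1, col=3): c = 0.1475 + 1.1560i → escape time 3
(row=1, col=4): c = 0.3400 + 1.1560i → escape time 2
(row=2, col=0): c = -0.4300 + 0.9820i → escape time 4
(row=2, col=1): c = -0.2375 + 0.9820i → escape time 6
(row=2, col=2): c = -0.0450 + 0.9820i → escape time 7
(row=2, col=3): c = 0.1475 + 0.9820i → escape time 4
(row=2, col=4): c = 0.3400 + 0.9820i → escape time 3
(row=3, col=0): c = -0.4300 + 0.8080i → escape time 6
(row=3, col=1): c = -0.2375 + 0.8080i → escape time 7
(row=3, col=2): c = -0.0450 + 0.8080i → escape time 7
(row=3, col=3): c = 0.1475 + 0.8080i → escape time 5
(row=3, col=4): c = 0.3400 + 0.8080i → escape time 4
(row=4, col=0): c = -0.4300 + 0.6340i → escape time 7
(row=4, col=1): c = -0.2375 + 0.6340i → escape time 7
(row=4, col=2): c = -0.0450 + 0.6340i → escape time 7
(row=4, col=3): c = 0.1475 + 0.6340i → escape time 7
(row=4, col=4): c = 0.3400 + 0.6340i → escape time 7
(row=5, col=0): c = -0.4300 + 0.4600i → escape time 7
(row=5, col=1): c = -0.2375 + 0.4600i → escape time 7
(row=5, col=2): c = -0.0450 + 0.4600i → escape time 7
(row=5, col=3): c = 0.1475 + 0.4600i → escape time 7
(row=5, col=4): c = 0.3400 + 0.4600i → escape time 7

Answer: 22222
34432
46743
67754
77777
77777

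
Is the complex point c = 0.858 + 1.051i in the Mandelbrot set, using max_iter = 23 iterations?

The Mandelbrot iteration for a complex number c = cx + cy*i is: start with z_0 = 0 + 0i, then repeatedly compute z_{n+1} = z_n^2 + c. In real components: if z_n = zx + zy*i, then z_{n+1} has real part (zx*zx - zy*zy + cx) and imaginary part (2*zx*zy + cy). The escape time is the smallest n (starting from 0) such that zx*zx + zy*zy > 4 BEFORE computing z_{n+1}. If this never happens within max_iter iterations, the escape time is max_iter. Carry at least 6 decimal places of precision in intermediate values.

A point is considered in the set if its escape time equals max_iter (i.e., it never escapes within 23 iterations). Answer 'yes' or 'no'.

z_0 = 0 + 0i, c = 0.8580 + 1.0510i
Iter 1: z = 0.8580 + 1.0510i, |z|^2 = 1.8408
Iter 2: z = 0.4896 + 2.8545i, |z|^2 = 8.3879
Escaped at iteration 2

Answer: no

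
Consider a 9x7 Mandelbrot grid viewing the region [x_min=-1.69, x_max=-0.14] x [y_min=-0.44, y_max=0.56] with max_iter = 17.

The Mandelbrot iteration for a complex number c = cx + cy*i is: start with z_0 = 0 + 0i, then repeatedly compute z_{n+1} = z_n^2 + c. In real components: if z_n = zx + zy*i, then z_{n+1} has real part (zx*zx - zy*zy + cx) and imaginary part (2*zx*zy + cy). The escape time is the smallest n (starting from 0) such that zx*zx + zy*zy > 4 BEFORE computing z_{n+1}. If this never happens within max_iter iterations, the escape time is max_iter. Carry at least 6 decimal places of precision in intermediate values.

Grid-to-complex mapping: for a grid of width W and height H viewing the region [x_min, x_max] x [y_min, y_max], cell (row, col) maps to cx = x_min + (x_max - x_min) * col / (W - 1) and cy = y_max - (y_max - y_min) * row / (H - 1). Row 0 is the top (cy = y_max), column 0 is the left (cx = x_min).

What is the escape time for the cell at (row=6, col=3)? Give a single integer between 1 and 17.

Answer: 6

Derivation:
z_0 = 0 + 0i, c = -1.1088 + -0.4400i
Iter 1: z = -1.1088 + -0.4400i, |z|^2 = 1.4229
Iter 2: z = -0.0730 + 0.5357i, |z|^2 = 0.2923
Iter 3: z = -1.3904 + -0.5182i, |z|^2 = 2.2018
Iter 4: z = 0.5559 + 1.0011i, |z|^2 = 1.3112
Iter 5: z = -1.8020 + 0.6730i, |z|^2 = 3.7000
Iter 6: z = 1.6855 + -2.8653i, |z|^2 = 11.0510
Escaped at iteration 6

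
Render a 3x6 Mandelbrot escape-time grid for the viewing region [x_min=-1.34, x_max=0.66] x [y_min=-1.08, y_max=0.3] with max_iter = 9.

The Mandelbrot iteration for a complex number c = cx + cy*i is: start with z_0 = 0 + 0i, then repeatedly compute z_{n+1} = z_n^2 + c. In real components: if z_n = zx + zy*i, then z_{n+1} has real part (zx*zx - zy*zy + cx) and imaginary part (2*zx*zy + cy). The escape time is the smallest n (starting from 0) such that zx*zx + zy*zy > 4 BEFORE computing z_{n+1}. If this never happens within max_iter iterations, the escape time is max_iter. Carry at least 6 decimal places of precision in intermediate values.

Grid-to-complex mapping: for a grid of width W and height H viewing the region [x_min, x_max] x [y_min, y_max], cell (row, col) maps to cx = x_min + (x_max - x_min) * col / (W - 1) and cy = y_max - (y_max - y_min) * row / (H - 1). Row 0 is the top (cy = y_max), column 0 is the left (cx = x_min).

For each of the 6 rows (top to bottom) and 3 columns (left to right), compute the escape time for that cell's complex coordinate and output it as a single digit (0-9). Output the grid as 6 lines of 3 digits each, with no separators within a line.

Answer: 693
994
793
393
373
342

Derivation:
(row=0, col=0): c = -1.3400 + 0.3000i → escape time 6
(row=0, col=1): c = -0.3400 + 0.3000i → escape time 9
(row=0, col=2): c = 0.6600 + 0.3000i → escape time 3
(row=1, col=0): c = -1.3400 + 0.0240i → escape time 9
(row=1, col=1): c = -0.3400 + 0.0240i → escape time 9
(row=1, col=2): c = 0.6600 + 0.0240i → escape time 4
(row=2, col=0): c = -1.3400 + -0.2520i → escape time 7
(row=2, col=1): c = -0.3400 + -0.2520i → escape time 9
(row=2, col=2): c = 0.6600 + -0.2520i → escape time 3
(row=3, col=0): c = -1.3400 + -0.5280i → escape time 3
(row=3, col=1): c = -0.3400 + -0.5280i → escape time 9
(row=3, col=2): c = 0.6600 + -0.5280i → escape time 3
(row=4, col=0): c = -1.3400 + -0.8040i → escape time 3
(row=4, col=1): c = -0.3400 + -0.8040i → escape time 7
(row=4, col=2): c = 0.6600 + -0.8040i → escape time 3
(row=5, col=0): c = -1.3400 + -1.0800i → escape time 3
(row=5, col=1): c = -0.3400 + -1.0800i → escape time 4
(row=5, col=2): c = 0.6600 + -1.0800i → escape time 2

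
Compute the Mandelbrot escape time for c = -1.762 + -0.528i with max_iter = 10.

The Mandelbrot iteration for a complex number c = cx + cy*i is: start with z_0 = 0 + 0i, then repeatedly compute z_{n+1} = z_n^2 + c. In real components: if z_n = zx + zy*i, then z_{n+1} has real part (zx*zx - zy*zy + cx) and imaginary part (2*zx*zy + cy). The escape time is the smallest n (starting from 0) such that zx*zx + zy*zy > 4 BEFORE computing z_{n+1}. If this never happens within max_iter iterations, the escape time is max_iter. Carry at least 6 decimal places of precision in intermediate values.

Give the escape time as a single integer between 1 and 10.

Answer: 3

Derivation:
z_0 = 0 + 0i, c = -1.7620 + -0.5280i
Iter 1: z = -1.7620 + -0.5280i, |z|^2 = 3.3834
Iter 2: z = 1.0639 + 1.3327i, |z|^2 = 2.9078
Iter 3: z = -2.4062 + 2.3076i, |z|^2 = 11.1147
Escaped at iteration 3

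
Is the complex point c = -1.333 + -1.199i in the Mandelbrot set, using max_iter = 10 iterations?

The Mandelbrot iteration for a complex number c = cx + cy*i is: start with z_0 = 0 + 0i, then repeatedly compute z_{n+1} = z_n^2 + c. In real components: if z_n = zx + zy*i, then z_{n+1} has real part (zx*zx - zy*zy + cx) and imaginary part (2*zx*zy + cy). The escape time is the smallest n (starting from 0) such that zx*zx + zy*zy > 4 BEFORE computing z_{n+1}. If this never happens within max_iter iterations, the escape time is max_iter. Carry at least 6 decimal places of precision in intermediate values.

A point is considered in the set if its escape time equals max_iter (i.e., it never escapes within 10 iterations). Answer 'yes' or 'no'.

z_0 = 0 + 0i, c = -1.3330 + -1.1990i
Iter 1: z = -1.3330 + -1.1990i, |z|^2 = 3.2145
Iter 2: z = -0.9937 + 1.9975i, |z|^2 = 4.9776
Escaped at iteration 2

Answer: no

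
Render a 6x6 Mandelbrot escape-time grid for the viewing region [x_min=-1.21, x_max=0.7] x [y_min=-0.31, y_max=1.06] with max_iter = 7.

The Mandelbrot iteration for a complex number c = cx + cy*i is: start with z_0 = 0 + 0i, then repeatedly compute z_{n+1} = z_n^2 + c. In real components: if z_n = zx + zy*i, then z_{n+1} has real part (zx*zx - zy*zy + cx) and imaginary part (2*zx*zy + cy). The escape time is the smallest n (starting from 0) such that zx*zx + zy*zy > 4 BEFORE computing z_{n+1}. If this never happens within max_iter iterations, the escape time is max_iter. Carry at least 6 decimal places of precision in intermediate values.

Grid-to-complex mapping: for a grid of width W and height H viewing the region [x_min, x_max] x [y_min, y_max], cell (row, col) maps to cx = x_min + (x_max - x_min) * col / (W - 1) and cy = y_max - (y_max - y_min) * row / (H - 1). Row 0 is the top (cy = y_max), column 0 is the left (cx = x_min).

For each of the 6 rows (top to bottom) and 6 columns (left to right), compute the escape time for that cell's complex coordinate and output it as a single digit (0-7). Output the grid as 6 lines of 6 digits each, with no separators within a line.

(row=0, col=0): c = -1.2100 + 1.0600i → escape time 3
(row=0, col=1): c = -0.8280 + 1.0600i → escape time 3
(row=0, col=2): c = -0.4460 + 1.0600i → escape time 4
(row=0, col=3): c = -0.0640 + 1.0600i → escape time 6
(row=0, col=4): c = 0.3180 + 1.0600i → escape time 3
(row=0, col=5): c = 0.7000 + 1.0600i → escape time 2
(row=1, col=0): c = -1.2100 + 0.7860i → escape time 3
(row=1, col=1): c = -0.8280 + 0.7860i → escape time 4
(row=1, col=2): c = -0.4460 + 0.7860i → escape time 6
(row=1, col=3): c = -0.0640 + 0.7860i → escape time 7
(row=1, col=4): c = 0.3180 + 0.7860i → escape time 5
(row=1, col=5): c = 0.7000 + 0.7860i → escape time 3
(row=2, col=0): c = -1.2100 + 0.5120i → escape time 4
(row=2, col=1): c = -0.8280 + 0.5120i → escape time 6
(row=2, col=2): c = -0.4460 + 0.5120i → escape time 7
(row=2, col=3): c = -0.0640 + 0.5120i → escape time 7
(row=2, col=4): c = 0.3180 + 0.5120i → escape time 7
(row=2, col=5): c = 0.7000 + 0.5120i → escape time 3
(row=3, col=0): c = -1.2100 + 0.2380i → escape time 7
(row=3, col=1): c = -0.8280 + 0.2380i → escape time 7
(row=3, col=2): c = -0.4460 + 0.2380i → escape time 7
(row=3, col=3): c = -0.0640 + 0.2380i → escape time 7
(row=3, col=4): c = 0.3180 + 0.2380i → escape time 7
(row=3, col=5): c = 0.7000 + 0.2380i → escape time 3
(row=4, col=0): c = -1.2100 + -0.0360i → escape time 7
(row=4, col=1): c = -0.8280 + -0.0360i → escape time 7
(row=4, col=2): c = -0.4460 + -0.0360i → escape time 7
(row=4, col=3): c = -0.0640 + -0.0360i → escape time 7
(row=4, col=4): c = 0.3180 + -0.0360i → escape time 7
(row=4, col=5): c = 0.7000 + -0.0360i → escape time 3
(row=5, col=0): c = -1.2100 + -0.3100i → escape time 7
(row=5, col=1): c = -0.8280 + -0.3100i → escape time 7
(row=5, col=2): c = -0.4460 + -0.3100i → escape time 7
(row=5, col=3): c = -0.0640 + -0.3100i → escape time 7
(row=5, col=4): c = 0.3180 + -0.3100i → escape time 7
(row=5, col=5): c = 0.7000 + -0.3100i → escape time 3

Answer: 334632
346753
467773
777773
777773
777773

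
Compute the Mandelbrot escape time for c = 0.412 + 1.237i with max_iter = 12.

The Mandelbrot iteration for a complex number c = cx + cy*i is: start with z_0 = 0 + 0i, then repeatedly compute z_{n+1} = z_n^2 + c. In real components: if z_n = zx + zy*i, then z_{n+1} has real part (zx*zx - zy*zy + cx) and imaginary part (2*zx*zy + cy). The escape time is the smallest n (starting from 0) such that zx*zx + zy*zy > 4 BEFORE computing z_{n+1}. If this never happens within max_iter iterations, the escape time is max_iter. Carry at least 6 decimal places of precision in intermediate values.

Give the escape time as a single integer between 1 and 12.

z_0 = 0 + 0i, c = 0.4120 + 1.2370i
Iter 1: z = 0.4120 + 1.2370i, |z|^2 = 1.6999
Iter 2: z = -0.9484 + 2.2563i, |z|^2 = 5.9903
Escaped at iteration 2

Answer: 2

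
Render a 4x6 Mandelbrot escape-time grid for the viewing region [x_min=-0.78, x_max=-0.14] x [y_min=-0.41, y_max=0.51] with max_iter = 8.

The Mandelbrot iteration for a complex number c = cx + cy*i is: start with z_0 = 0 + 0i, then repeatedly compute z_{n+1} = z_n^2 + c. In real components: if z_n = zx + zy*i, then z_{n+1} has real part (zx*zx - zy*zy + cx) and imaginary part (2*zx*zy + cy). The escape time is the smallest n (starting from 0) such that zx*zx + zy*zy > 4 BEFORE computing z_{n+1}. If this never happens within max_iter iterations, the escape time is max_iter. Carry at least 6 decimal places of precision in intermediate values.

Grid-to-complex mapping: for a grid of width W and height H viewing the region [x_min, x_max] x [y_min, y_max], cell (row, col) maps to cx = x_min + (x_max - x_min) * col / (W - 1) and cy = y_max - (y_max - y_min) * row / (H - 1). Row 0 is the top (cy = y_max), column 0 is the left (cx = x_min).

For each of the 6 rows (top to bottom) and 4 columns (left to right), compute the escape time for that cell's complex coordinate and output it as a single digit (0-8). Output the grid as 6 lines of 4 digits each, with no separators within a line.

(row=0, col=0): c = -0.7800 + 0.5100i → escape time 6
(row=0, col=1): c = -0.5667 + 0.5100i → escape time 8
(row=0, col=2): c = -0.3533 + 0.5100i → escape time 8
(row=0, col=3): c = -0.1400 + 0.5100i → escape time 8
(row=1, col=0): c = -0.7800 + 0.3260i → escape time 8
(row=1, col=1): c = -0.5667 + 0.3260i → escape time 8
(row=1, col=2): c = -0.3533 + 0.3260i → escape time 8
(row=1, col=3): c = -0.1400 + 0.3260i → escape time 8
(row=2, col=0): c = -0.7800 + 0.1420i → escape time 8
(row=2, col=1): c = -0.5667 + 0.1420i → escape time 8
(row=2, col=2): c = -0.3533 + 0.1420i → escape time 8
(row=2, col=3): c = -0.1400 + 0.1420i → escape time 8
(row=3, col=0): c = -0.7800 + -0.0420i → escape time 8
(row=3, col=1): c = -0.5667 + -0.0420i → escape time 8
(row=3, col=2): c = -0.3533 + -0.0420i → escape time 8
(row=3, col=3): c = -0.1400 + -0.0420i → escape time 8
(row=4, col=0): c = -0.7800 + -0.2260i → escape time 8
(row=4, col=1): c = -0.5667 + -0.2260i → escape time 8
(row=4, col=2): c = -0.3533 + -0.2260i → escape time 8
(row=4, col=3): c = -0.1400 + -0.2260i → escape time 8
(row=5, col=0): c = -0.7800 + -0.4100i → escape time 8
(row=5, col=1): c = -0.5667 + -0.4100i → escape time 8
(row=5, col=2): c = -0.3533 + -0.4100i → escape time 8
(row=5, col=3): c = -0.1400 + -0.4100i → escape time 8

Answer: 6888
8888
8888
8888
8888
8888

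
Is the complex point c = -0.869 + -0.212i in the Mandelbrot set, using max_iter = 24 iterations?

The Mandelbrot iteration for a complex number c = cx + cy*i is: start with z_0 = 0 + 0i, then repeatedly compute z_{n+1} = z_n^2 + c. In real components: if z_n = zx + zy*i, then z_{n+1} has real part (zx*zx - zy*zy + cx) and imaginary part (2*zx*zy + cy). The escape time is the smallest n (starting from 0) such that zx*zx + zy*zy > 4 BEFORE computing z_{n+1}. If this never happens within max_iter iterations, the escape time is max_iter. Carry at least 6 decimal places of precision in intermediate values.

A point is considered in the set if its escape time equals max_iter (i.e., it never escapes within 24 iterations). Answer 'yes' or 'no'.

Answer: yes

Derivation:
z_0 = 0 + 0i, c = -0.8690 + -0.2120i
Iter 1: z = -0.8690 + -0.2120i, |z|^2 = 0.8001
Iter 2: z = -0.1588 + 0.1565i, |z|^2 = 0.0497
Iter 3: z = -0.8683 + -0.2617i, |z|^2 = 0.8224
Iter 4: z = -0.1836 + 0.2424i, |z|^2 = 0.0925
Iter 5: z = -0.8941 + -0.3010i, |z|^2 = 0.8900
Iter 6: z = -0.1603 + 0.3263i, |z|^2 = 0.1321
Iter 7: z = -0.9498 + -0.3166i, |z|^2 = 1.0023
Iter 8: z = -0.0672 + 0.3893i, |z|^2 = 0.1561
Iter 9: z = -1.0161 + -0.2643i, |z|^2 = 1.1022
Iter 10: z = 0.0935 + 0.3251i, |z|^2 = 0.1144
Iter 11: z = -0.9659 + -0.1512i, |z|^2 = 0.9559
Iter 12: z = 0.0412 + 0.0801i, |z|^2 = 0.0081
Iter 13: z = -0.8737 + -0.2054i, |z|^2 = 0.8056
Iter 14: z = -0.1478 + 0.1469i, |z|^2 = 0.0434
Iter 15: z = -0.8687 + -0.2554i, |z|^2 = 0.8200
Iter 16: z = -0.1795 + 0.2318i, |z|^2 = 0.0860
Iter 17: z = -0.8905 + -0.2952i, |z|^2 = 0.8802
Iter 18: z = -0.1632 + 0.3138i, |z|^2 = 0.1251
Iter 19: z = -0.9409 + -0.3144i, |z|^2 = 0.9841
Iter 20: z = -0.0826 + 0.3796i, |z|^2 = 0.1510
Iter 21: z = -1.0063 + -0.2747i, |z|^2 = 1.0881
Iter 22: z = 0.0681 + 0.3410i, |z|^2 = 0.1209
Iter 23: z = -0.9806 + -0.1655i, |z|^2 = 0.9890
Did not escape in 24 iterations → in set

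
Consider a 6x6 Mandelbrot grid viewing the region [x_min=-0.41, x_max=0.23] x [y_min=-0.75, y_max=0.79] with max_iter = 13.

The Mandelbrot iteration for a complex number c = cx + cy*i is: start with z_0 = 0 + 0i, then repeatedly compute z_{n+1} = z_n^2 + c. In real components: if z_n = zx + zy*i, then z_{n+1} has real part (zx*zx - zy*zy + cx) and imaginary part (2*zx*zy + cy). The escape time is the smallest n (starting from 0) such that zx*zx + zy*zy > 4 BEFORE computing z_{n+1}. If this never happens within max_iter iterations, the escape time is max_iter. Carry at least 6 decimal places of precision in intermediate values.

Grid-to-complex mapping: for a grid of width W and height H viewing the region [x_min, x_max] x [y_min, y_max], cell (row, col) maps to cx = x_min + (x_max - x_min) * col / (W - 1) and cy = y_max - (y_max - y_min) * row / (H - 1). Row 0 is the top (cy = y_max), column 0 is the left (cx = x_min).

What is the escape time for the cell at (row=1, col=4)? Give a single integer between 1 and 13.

z_0 = 0 + 0i, c = 0.1020 + 0.4820i
Iter 1: z = 0.1020 + 0.4820i, |z|^2 = 0.2427
Iter 2: z = -0.1199 + 0.5803i, |z|^2 = 0.3512
Iter 3: z = -0.2204 + 0.3428i, |z|^2 = 0.1661
Iter 4: z = 0.0331 + 0.3309i, |z|^2 = 0.1106
Iter 5: z = -0.0064 + 0.5039i, |z|^2 = 0.2539
Iter 6: z = -0.1518 + 0.4756i, |z|^2 = 0.2492
Iter 7: z = -0.1011 + 0.3376i, |z|^2 = 0.1242
Iter 8: z = -0.0017 + 0.4137i, |z|^2 = 0.1712
Iter 9: z = -0.0692 + 0.4806i, |z|^2 = 0.2357
Iter 10: z = -0.1242 + 0.4155i, |z|^2 = 0.1881
Iter 11: z = -0.0552 + 0.3788i, |z|^2 = 0.1466
Iter 12: z = -0.0385 + 0.4402i, |z|^2 = 0.1952

Answer: 13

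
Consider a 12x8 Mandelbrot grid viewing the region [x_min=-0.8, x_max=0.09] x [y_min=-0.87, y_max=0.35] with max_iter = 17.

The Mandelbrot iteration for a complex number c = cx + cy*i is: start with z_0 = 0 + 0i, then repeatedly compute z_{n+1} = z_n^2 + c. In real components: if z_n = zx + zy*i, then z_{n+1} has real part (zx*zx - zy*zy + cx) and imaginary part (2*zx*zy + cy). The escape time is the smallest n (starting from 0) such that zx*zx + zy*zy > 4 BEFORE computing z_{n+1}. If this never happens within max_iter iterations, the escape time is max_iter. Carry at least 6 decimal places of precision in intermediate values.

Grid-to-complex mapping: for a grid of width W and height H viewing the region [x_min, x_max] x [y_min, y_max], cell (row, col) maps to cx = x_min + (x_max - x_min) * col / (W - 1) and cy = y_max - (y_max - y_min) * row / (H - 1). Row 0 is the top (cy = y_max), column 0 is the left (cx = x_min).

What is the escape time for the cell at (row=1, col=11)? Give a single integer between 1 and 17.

z_0 = 0 + 0i, c = 0.0900 + 0.1757i
Iter 1: z = 0.0900 + 0.1757i, |z|^2 = 0.0390
Iter 2: z = 0.0672 + 0.2073i, |z|^2 = 0.0475
Iter 3: z = 0.0515 + 0.2036i, |z|^2 = 0.0441
Iter 4: z = 0.0512 + 0.1967i, |z|^2 = 0.0413
Iter 5: z = 0.0539 + 0.1959i, |z|^2 = 0.0413
Iter 6: z = 0.0545 + 0.1968i, |z|^2 = 0.0417
Iter 7: z = 0.0542 + 0.1972i, |z|^2 = 0.0418
Iter 8: z = 0.0541 + 0.1971i, |z|^2 = 0.0418
Iter 9: z = 0.0541 + 0.1970i, |z|^2 = 0.0417
Iter 10: z = 0.0541 + 0.1970i, |z|^2 = 0.0417
Iter 11: z = 0.0541 + 0.1970i, |z|^2 = 0.0418
Iter 12: z = 0.0541 + 0.1970i, |z|^2 = 0.0418
Iter 13: z = 0.0541 + 0.1970i, |z|^2 = 0.0418
Iter 14: z = 0.0541 + 0.1970i, |z|^2 = 0.0418
Iter 15: z = 0.0541 + 0.1970i, |z|^2 = 0.0418
Iter 16: z = 0.0541 + 0.1970i, |z|^2 = 0.0418

Answer: 17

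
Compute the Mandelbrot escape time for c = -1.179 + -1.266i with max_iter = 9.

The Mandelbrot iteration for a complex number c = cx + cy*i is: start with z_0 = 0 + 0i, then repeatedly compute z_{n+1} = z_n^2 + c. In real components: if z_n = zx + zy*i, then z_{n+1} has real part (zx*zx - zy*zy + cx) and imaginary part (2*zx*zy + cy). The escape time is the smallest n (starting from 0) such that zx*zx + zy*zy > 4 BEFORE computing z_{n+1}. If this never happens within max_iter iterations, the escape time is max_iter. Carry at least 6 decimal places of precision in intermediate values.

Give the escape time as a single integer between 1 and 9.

z_0 = 0 + 0i, c = -1.1790 + -1.2660i
Iter 1: z = -1.1790 + -1.2660i, |z|^2 = 2.9928
Iter 2: z = -1.3917 + 1.7192i, |z|^2 = 4.8926
Escaped at iteration 2

Answer: 2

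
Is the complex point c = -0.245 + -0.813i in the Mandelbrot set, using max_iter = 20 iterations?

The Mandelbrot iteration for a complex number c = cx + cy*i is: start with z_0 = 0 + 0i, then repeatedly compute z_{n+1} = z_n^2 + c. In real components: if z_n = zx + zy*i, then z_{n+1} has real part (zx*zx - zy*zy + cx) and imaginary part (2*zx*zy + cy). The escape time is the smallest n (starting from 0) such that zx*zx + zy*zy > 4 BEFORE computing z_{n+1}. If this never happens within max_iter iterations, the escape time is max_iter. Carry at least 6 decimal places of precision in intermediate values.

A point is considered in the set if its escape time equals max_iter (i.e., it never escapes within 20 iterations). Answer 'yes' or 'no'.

Answer: yes

Derivation:
z_0 = 0 + 0i, c = -0.2450 + -0.8130i
Iter 1: z = -0.2450 + -0.8130i, |z|^2 = 0.7210
Iter 2: z = -0.8459 + -0.4146i, |z|^2 = 0.8875
Iter 3: z = 0.2987 + -0.1115i, |z|^2 = 0.1017
Iter 4: z = -0.1682 + -0.8796i, |z|^2 = 0.8020
Iter 5: z = -0.9904 + -0.5171i, |z|^2 = 1.2483
Iter 6: z = 0.4685 + 0.2113i, |z|^2 = 0.2642
Iter 7: z = -0.0701 + -0.6150i, |z|^2 = 0.3832
Iter 8: z = -0.6183 + -0.7268i, |z|^2 = 0.9105
Iter 9: z = -0.3908 + 0.0858i, |z|^2 = 0.1601
Iter 10: z = -0.0996 + -0.8801i, |z|^2 = 0.7844
Iter 11: z = -1.0096 + -0.6377i, |z|^2 = 1.4259
Iter 12: z = 0.3676 + 0.4746i, |z|^2 = 0.3604
Iter 13: z = -0.3351 + -0.4641i, |z|^2 = 0.3276
Iter 14: z = -0.3481 + -0.5020i, |z|^2 = 0.3732
Iter 15: z = -0.3759 + -0.4635i, |z|^2 = 0.3561
Iter 16: z = -0.3186 + -0.4645i, |z|^2 = 0.3173
Iter 17: z = -0.3593 + -0.5170i, |z|^2 = 0.3964
Iter 18: z = -0.3832 + -0.4415i, |z|^2 = 0.3418
Iter 19: z = -0.2931 + -0.4746i, |z|^2 = 0.3112
Did not escape in 20 iterations → in set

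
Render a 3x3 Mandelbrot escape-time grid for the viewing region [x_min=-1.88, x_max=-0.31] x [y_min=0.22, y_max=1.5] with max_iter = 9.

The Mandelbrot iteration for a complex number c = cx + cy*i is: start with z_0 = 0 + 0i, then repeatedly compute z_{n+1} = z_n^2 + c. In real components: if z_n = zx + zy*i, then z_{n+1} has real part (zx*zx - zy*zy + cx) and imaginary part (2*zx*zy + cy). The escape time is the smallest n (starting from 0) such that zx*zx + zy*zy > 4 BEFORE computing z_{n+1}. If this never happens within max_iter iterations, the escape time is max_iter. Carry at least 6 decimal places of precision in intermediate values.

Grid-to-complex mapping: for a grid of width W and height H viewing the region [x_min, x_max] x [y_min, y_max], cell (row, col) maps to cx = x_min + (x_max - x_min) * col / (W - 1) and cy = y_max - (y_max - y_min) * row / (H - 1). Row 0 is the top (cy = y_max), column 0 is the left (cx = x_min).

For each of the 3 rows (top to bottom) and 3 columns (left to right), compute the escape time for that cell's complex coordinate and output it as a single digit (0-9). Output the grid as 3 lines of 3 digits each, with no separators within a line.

(row=0, col=0): c = -1.8800 + 1.5000i → escape time 1
(row=0, col=1): c = -1.0950 + 1.5000i → escape time 2
(row=0, col=2): c = -0.3100 + 1.5000i → escape time 2
(row=1, col=0): c = -1.8800 + 0.8600i → escape time 1
(row=1, col=1): c = -1.0950 + 0.8600i → escape time 3
(row=1, col=2): c = -0.3100 + 0.8600i → escape time 7
(row=2, col=0): c = -1.8800 + 0.2200i → escape time 4
(row=2, col=1): c = -1.0950 + 0.2200i → escape time 9
(row=2, col=2): c = -0.3100 + 0.2200i → escape time 9

Answer: 122
137
499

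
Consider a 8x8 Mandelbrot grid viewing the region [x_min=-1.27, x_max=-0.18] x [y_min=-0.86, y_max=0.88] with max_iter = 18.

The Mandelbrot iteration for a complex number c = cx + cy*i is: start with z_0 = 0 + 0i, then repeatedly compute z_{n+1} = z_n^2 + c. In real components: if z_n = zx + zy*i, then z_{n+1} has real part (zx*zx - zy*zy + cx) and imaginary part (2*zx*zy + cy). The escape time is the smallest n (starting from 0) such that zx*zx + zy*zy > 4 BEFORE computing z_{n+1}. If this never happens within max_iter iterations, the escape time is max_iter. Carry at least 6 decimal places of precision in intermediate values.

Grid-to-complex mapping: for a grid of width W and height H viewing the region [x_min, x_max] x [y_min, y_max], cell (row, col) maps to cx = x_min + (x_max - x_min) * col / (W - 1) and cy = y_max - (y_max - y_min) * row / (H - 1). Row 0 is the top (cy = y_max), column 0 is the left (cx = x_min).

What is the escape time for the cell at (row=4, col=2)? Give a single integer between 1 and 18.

z_0 = 0 + 0i, c = -0.9586 + -0.1143i
Iter 1: z = -0.9586 + -0.1143i, |z|^2 = 0.9319
Iter 2: z = -0.0528 + 0.1048i, |z|^2 = 0.0138
Iter 3: z = -0.9668 + -0.1253i, |z|^2 = 0.9504
Iter 4: z = -0.0396 + 0.1281i, |z|^2 = 0.0180
Iter 5: z = -0.9734 + -0.1244i, |z|^2 = 0.9630
Iter 6: z = -0.0265 + 0.1280i, |z|^2 = 0.0171
Iter 7: z = -0.9742 + -0.1211i, |z|^2 = 0.9638
Iter 8: z = -0.0241 + 0.1216i, |z|^2 = 0.0154
Iter 9: z = -0.9728 + -0.1201i, |z|^2 = 0.9607
Iter 10: z = -0.0267 + 0.1195i, |z|^2 = 0.0150
Iter 11: z = -0.9721 + -0.1207i, |z|^2 = 0.9596
Iter 12: z = -0.0281 + 0.1203i, |z|^2 = 0.0153
Iter 13: z = -0.9723 + -0.1210i, |z|^2 = 0.9599
Iter 14: z = -0.0279 + 0.1211i, |z|^2 = 0.0154
Iter 15: z = -0.9725 + -0.1211i, |z|^2 = 0.9603
Iter 16: z = -0.0276 + 0.1211i, |z|^2 = 0.0154
Iter 17: z = -0.9725 + -0.1210i, |z|^2 = 0.9604

Answer: 18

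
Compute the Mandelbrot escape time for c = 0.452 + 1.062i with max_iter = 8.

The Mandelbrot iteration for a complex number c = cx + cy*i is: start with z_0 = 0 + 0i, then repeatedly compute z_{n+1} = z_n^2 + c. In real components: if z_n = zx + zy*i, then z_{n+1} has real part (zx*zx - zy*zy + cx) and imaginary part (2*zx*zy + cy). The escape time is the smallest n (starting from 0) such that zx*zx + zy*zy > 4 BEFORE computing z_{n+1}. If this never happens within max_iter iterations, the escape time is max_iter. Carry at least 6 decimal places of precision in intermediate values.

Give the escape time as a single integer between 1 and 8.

z_0 = 0 + 0i, c = 0.4520 + 1.0620i
Iter 1: z = 0.4520 + 1.0620i, |z|^2 = 1.3321
Iter 2: z = -0.4715 + 2.0220i, |z|^2 = 4.3110
Escaped at iteration 2

Answer: 2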